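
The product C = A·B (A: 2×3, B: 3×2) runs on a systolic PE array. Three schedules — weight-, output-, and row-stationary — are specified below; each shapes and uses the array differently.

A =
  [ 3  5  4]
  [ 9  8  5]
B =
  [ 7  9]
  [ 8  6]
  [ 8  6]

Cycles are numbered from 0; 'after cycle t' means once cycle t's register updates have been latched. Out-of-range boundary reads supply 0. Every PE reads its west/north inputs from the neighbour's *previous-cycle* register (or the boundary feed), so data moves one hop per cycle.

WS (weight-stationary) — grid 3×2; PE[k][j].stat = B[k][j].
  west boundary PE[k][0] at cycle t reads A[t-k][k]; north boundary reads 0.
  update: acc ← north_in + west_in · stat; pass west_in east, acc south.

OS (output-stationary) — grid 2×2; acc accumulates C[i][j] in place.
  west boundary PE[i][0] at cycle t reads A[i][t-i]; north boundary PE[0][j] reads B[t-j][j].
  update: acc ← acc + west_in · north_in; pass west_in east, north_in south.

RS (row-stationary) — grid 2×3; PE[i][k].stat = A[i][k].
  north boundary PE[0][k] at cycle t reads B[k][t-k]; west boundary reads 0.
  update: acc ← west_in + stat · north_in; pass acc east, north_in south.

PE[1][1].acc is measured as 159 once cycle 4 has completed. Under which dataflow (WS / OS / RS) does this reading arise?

dataflow = OS

WS (3×2 grid), PE[1][1]:
  c0 r1c1: 0 / 0 / 0
  c1 r1c1: 0 / 0 / 0
  c2 r1c1: 57 / 5 / 57
  c3 r1c1: 129 / 8 / 129
  c4 r1c1: 0 / 0 / 0
OS (2×2 grid), PE[1][1]:
  c0 r1c1: 0 / 0 / 0
  c1 r1c1: 0 / 0 / 0
  c2 r1c1: 81 / 9 / 9
  c3 r1c1: 129 / 8 / 6
  c4 r1c1: 159 / 5 / 6
RS (2×3 grid), PE[1][1]:
  c0 r1c1: 0 / 0 / 0
  c1 r1c1: 0 / 0 / 0
  c2 r1c1: 127 / 127 / 8
  c3 r1c1: 129 / 129 / 6
  c4 r1c1: 0 / 0 / 0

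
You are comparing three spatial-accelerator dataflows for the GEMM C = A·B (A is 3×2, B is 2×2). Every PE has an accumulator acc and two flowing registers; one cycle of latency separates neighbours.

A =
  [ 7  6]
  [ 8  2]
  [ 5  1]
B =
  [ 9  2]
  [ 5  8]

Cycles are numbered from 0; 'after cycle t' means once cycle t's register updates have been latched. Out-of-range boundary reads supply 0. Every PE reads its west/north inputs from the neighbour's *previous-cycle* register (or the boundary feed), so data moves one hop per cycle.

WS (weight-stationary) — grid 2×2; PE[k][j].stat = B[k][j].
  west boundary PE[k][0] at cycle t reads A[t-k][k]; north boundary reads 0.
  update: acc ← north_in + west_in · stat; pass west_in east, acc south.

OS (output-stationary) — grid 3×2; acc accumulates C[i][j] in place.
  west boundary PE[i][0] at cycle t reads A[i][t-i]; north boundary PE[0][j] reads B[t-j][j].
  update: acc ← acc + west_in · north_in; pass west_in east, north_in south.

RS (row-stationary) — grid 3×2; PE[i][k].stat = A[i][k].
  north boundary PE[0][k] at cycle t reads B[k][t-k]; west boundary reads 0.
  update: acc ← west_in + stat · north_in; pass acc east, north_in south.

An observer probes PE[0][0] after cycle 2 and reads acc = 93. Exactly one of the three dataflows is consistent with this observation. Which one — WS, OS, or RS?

WS (2×2 grid), PE[0][0]:
  c0 r0c0: 63 / 7 / 63
  c1 r0c0: 72 / 8 / 72
  c2 r0c0: 45 / 5 / 45
OS (3×2 grid), PE[0][0]:
  c0 r0c0: 63 / 7 / 9
  c1 r0c0: 93 / 6 / 5
  c2 r0c0: 93 / 0 / 0
RS (3×2 grid), PE[0][0]:
  c0 r0c0: 63 / 63 / 9
  c1 r0c0: 14 / 14 / 2
  c2 r0c0: 0 / 0 / 0

dataflow = OS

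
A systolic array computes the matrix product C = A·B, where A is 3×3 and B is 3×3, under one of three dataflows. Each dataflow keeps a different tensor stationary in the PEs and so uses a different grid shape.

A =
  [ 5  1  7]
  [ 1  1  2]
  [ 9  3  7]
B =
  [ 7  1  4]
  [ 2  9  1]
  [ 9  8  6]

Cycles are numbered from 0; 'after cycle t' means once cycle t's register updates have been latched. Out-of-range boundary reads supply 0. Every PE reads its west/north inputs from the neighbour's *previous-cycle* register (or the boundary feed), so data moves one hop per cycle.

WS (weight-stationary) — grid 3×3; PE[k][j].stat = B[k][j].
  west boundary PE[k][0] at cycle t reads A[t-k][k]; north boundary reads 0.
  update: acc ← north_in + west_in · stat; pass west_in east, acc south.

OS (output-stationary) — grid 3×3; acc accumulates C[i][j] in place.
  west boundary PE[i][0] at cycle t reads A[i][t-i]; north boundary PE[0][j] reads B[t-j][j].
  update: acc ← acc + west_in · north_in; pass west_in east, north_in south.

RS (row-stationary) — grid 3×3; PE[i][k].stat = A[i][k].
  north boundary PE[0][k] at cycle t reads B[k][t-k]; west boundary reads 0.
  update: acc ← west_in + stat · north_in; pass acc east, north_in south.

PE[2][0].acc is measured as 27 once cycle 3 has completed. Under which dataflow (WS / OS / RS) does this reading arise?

dataflow = WS

WS (3×3 grid), PE[2][0]:
  after 0 — PE[2][0] acc=0, pass-E 0, pass-S 0
  after 1 — PE[2][0] acc=0, pass-E 0, pass-S 0
  after 2 — PE[2][0] acc=100, pass-E 7, pass-S 100
  after 3 — PE[2][0] acc=27, pass-E 2, pass-S 27
OS (3×3 grid), PE[2][0]:
  after 0 — PE[2][0] acc=0, pass-E 0, pass-S 0
  after 1 — PE[2][0] acc=0, pass-E 0, pass-S 0
  after 2 — PE[2][0] acc=63, pass-E 9, pass-S 7
  after 3 — PE[2][0] acc=69, pass-E 3, pass-S 2
RS (3×3 grid), PE[2][0]:
  after 0 — PE[2][0] acc=0, pass-E 0, pass-S 0
  after 1 — PE[2][0] acc=0, pass-E 0, pass-S 0
  after 2 — PE[2][0] acc=63, pass-E 63, pass-S 7
  after 3 — PE[2][0] acc=9, pass-E 9, pass-S 1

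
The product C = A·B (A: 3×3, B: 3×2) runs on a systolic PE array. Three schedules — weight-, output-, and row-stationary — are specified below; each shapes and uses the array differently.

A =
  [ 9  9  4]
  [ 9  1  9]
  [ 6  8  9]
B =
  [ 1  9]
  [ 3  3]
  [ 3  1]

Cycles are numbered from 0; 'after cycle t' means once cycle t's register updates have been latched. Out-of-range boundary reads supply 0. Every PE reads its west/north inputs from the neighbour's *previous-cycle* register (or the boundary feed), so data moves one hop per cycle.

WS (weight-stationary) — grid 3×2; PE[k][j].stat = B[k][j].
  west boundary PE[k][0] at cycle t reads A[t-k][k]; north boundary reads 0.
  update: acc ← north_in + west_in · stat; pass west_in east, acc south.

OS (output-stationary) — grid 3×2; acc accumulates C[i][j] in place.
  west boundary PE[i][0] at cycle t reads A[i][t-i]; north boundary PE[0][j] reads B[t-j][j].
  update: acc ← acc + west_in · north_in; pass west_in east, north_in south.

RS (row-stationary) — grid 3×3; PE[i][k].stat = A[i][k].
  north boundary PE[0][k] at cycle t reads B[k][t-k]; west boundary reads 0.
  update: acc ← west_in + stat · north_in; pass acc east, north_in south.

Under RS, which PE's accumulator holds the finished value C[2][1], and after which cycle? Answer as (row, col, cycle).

RS: C[2][1] accumulates in PE[2][2]:
  [0] (2,2) acc=0 (h:0 v:0)
  [1] (2,2) acc=0 (h:0 v:0)
  [2] (2,2) acc=0 (h:0 v:0)
  [3] (2,2) acc=0 (h:0 v:0)
  [4] (2,2) acc=57 (h:57 v:3)
  [5] (2,2) acc=87 (h:87 v:1)

(row, col, cycle) = (2, 2, 5)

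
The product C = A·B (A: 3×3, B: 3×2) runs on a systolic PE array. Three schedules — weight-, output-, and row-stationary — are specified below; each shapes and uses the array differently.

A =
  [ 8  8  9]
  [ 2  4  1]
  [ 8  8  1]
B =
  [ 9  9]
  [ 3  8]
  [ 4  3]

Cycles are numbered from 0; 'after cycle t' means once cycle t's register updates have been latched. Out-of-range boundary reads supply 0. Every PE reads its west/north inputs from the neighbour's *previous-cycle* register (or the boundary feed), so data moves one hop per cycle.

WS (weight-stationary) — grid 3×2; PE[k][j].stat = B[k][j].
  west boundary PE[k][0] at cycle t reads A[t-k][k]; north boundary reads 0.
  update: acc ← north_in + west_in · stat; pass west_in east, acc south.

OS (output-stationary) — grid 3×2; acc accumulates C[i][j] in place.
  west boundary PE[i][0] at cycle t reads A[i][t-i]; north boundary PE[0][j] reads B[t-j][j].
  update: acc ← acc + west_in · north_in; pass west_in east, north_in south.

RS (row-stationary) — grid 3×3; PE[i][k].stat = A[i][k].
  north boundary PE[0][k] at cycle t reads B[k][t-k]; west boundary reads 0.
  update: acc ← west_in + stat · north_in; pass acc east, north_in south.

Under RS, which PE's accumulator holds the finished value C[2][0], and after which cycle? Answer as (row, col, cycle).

RS: C[2][0] accumulates in PE[2][2]:
  [0] (2,2) acc=0 (h:0 v:0)
  [1] (2,2) acc=0 (h:0 v:0)
  [2] (2,2) acc=0 (h:0 v:0)
  [3] (2,2) acc=0 (h:0 v:0)
  [4] (2,2) acc=100 (h:100 v:4)

(row, col, cycle) = (2, 2, 4)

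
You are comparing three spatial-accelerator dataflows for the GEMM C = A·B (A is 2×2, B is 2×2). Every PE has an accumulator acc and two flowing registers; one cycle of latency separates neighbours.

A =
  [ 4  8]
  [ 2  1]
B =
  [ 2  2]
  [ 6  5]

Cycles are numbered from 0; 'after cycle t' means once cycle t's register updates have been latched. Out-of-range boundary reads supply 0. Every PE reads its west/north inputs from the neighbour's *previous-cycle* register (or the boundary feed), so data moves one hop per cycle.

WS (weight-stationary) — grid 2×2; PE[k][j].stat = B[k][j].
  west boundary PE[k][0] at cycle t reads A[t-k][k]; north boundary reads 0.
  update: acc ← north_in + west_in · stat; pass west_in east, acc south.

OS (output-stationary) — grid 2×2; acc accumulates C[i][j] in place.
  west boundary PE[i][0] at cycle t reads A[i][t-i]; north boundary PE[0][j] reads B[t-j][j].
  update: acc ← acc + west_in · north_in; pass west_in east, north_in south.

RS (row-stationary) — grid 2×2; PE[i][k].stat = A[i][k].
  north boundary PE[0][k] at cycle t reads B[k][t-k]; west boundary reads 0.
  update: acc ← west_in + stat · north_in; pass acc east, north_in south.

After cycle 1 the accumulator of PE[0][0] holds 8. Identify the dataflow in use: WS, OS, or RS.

dataflow = RS

— WS: 2×2; PE[0][0] trace:
  step 0 · PE0,0: acc=8; fwd→4 fwd↓8
  step 1 · PE0,0: acc=4; fwd→2 fwd↓4
— OS: 2×2; PE[0][0] trace:
  step 0 · PE0,0: acc=8; fwd→4 fwd↓2
  step 1 · PE0,0: acc=56; fwd→8 fwd↓6
— RS: 2×2; PE[0][0] trace:
  step 0 · PE0,0: acc=8; fwd→8 fwd↓2
  step 1 · PE0,0: acc=8; fwd→8 fwd↓2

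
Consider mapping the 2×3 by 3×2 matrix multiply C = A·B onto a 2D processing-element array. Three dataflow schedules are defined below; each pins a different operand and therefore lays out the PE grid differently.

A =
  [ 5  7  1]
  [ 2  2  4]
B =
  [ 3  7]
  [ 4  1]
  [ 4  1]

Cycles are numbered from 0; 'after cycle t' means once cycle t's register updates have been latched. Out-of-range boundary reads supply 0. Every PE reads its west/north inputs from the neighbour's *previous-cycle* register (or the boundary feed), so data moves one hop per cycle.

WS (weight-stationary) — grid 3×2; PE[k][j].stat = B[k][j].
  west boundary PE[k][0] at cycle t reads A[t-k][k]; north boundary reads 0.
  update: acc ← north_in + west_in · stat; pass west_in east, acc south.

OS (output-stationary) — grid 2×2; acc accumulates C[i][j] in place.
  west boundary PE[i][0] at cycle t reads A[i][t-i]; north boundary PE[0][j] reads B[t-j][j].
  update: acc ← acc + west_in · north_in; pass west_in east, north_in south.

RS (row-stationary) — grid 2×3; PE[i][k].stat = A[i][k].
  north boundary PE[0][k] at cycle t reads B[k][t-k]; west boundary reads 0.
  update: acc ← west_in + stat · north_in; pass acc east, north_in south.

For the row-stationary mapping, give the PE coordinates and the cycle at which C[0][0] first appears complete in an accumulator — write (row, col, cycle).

(row, col, cycle) = (0, 2, 2)

RS: C[0][0] accumulates in PE[0][2]:
  t=0 PE[0][2]: acc=0 h=0 v=0
  t=1 PE[0][2]: acc=0 h=0 v=0
  t=2 PE[0][2]: acc=47 h=47 v=4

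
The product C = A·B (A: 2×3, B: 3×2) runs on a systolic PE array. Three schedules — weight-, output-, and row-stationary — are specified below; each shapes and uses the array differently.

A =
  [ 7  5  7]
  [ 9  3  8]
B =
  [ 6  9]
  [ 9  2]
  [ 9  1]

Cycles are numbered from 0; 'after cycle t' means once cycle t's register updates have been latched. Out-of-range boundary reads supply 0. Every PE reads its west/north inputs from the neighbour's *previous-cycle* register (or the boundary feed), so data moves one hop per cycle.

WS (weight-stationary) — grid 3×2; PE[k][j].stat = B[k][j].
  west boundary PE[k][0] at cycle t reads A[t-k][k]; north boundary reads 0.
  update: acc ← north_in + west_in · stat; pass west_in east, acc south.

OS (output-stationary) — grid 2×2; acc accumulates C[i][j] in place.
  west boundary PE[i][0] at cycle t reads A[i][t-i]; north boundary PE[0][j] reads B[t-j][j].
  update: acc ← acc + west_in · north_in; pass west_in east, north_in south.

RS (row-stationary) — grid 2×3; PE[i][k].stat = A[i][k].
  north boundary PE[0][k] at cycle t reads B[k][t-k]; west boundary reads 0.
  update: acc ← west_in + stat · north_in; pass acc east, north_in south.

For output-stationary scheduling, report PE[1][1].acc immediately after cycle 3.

OS (2×2). Following PE[1][1] plus its west/north inputs:
  @0  [0,1]  acc 0  |  →0  ↓0
  @0  [1,0]  acc 0  |  →0  ↓0
  @0  [1,1]  acc 0  |  →0  ↓0
  @1  [0,1]  acc 63  |  →7  ↓9
  @1  [1,0]  acc 54  |  →9  ↓6
  @1  [1,1]  acc 0  |  →0  ↓0
  @2  [0,1]  acc 73  |  →5  ↓2
  @2  [1,0]  acc 81  |  →3  ↓9
  @2  [1,1]  acc 81  |  →9  ↓9
  @3  [0,1]  acc 80  |  →7  ↓1
  @3  [1,0]  acc 153  |  →8  ↓9
  @3  [1,1]  acc 87  |  →3  ↓2

PE[1][1].acc = 87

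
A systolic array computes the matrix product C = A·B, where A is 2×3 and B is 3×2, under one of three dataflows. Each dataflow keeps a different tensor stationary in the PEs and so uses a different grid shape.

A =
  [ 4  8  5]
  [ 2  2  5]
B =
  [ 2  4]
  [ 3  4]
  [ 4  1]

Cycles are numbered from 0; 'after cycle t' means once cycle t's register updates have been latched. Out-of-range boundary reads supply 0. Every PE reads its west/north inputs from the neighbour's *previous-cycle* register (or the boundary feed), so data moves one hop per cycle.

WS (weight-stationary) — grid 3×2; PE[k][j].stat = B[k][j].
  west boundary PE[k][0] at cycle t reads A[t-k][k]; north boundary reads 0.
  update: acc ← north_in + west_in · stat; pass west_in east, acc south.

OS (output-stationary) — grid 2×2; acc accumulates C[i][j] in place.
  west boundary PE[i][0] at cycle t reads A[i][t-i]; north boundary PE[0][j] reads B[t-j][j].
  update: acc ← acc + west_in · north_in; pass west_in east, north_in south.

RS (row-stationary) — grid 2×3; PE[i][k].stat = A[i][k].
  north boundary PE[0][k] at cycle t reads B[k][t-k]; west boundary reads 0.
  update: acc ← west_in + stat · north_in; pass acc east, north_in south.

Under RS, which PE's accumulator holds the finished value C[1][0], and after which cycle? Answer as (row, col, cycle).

RS — PE[1][2] is where C[1][0] collects:
  step 0 · PE1,2: acc=0; fwd→0 fwd↓0
  step 1 · PE1,2: acc=0; fwd→0 fwd↓0
  step 2 · PE1,2: acc=0; fwd→0 fwd↓0
  step 3 · PE1,2: acc=30; fwd→30 fwd↓4

(row, col, cycle) = (1, 2, 3)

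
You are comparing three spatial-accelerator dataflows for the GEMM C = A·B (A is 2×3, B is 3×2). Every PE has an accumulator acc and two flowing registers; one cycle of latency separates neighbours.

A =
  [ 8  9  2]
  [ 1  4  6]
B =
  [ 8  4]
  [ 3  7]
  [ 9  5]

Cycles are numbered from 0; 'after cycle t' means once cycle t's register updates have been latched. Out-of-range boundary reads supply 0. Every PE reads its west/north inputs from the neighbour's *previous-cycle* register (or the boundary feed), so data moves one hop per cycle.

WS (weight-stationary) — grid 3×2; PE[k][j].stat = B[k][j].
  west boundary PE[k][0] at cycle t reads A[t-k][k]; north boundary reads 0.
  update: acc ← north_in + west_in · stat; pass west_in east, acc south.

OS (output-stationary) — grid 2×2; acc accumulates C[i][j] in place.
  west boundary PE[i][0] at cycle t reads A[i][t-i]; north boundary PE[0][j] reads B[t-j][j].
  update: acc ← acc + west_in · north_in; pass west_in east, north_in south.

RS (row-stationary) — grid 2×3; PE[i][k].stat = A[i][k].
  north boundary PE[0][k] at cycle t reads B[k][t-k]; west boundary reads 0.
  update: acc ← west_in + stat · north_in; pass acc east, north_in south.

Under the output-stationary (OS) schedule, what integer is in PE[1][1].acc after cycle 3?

PE[1][1].acc = 32

OS (2×2). Following PE[1][1] plus its west/north inputs:
  cycle 0: PE[0][1] → acc 0, east 0, south 0
  cycle 0: PE[1][0] → acc 0, east 0, south 0
  cycle 0: PE[1][1] → acc 0, east 0, south 0
  cycle 1: PE[0][1] → acc 32, east 8, south 4
  cycle 1: PE[1][0] → acc 8, east 1, south 8
  cycle 1: PE[1][1] → acc 0, east 0, south 0
  cycle 2: PE[0][1] → acc 95, east 9, south 7
  cycle 2: PE[1][0] → acc 20, east 4, south 3
  cycle 2: PE[1][1] → acc 4, east 1, south 4
  cycle 3: PE[0][1] → acc 105, east 2, south 5
  cycle 3: PE[1][0] → acc 74, east 6, south 9
  cycle 3: PE[1][1] → acc 32, east 4, south 7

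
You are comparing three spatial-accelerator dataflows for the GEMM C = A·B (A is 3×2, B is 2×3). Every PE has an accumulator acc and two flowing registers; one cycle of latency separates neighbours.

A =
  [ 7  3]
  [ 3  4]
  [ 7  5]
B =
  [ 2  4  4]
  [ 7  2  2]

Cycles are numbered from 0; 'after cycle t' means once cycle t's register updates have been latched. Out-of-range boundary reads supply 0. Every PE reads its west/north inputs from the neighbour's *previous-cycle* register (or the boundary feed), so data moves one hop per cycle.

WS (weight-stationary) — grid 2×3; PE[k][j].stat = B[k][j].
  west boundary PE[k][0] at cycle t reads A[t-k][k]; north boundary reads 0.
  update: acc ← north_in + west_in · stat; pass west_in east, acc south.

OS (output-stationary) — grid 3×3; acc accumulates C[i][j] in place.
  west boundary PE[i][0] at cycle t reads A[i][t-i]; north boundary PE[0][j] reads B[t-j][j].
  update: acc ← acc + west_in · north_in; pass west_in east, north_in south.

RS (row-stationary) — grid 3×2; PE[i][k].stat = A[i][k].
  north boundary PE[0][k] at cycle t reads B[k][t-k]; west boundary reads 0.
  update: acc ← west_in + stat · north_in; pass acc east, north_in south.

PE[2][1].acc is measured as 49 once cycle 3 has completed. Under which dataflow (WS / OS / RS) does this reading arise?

dataflow = RS

WS (2×3): PE[2][1] does not exist.
OS [3×3] PE[2][1] across cycles:
  0: (2,1).acc=0  regs=<0,0>
  1: (2,1).acc=0  regs=<0,0>
  2: (2,1).acc=0  regs=<0,0>
  3: (2,1).acc=28  regs=<7,4>
RS [3×2] PE[2][1] across cycles:
  0: (2,1).acc=0  regs=<0,0>
  1: (2,1).acc=0  regs=<0,0>
  2: (2,1).acc=0  regs=<0,0>
  3: (2,1).acc=49  regs=<49,7>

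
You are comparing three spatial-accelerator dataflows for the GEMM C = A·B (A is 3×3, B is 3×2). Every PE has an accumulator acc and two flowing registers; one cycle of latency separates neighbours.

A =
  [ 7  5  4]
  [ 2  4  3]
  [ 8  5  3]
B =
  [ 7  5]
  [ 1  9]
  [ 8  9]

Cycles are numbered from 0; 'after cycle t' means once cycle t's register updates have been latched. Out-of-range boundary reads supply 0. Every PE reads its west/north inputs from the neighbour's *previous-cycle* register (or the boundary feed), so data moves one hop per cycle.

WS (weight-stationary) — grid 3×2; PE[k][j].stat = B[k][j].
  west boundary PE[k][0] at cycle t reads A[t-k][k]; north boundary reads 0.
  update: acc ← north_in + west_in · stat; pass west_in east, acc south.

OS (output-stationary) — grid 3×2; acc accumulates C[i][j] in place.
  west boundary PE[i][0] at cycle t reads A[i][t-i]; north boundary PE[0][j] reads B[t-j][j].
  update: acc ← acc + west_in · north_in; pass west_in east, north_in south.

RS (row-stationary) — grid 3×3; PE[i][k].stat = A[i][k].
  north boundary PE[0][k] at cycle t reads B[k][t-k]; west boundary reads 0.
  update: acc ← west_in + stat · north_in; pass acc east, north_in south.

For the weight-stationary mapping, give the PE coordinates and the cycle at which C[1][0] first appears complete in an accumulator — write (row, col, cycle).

Under WS, C[1][0] lands at PE[2][0]:
  @0  [2,0]  acc 0  |  →0  ↓0
  @1  [2,0]  acc 0  |  →0  ↓0
  @2  [2,0]  acc 86  |  →4  ↓86
  @3  [2,0]  acc 42  |  →3  ↓42

(row, col, cycle) = (2, 0, 3)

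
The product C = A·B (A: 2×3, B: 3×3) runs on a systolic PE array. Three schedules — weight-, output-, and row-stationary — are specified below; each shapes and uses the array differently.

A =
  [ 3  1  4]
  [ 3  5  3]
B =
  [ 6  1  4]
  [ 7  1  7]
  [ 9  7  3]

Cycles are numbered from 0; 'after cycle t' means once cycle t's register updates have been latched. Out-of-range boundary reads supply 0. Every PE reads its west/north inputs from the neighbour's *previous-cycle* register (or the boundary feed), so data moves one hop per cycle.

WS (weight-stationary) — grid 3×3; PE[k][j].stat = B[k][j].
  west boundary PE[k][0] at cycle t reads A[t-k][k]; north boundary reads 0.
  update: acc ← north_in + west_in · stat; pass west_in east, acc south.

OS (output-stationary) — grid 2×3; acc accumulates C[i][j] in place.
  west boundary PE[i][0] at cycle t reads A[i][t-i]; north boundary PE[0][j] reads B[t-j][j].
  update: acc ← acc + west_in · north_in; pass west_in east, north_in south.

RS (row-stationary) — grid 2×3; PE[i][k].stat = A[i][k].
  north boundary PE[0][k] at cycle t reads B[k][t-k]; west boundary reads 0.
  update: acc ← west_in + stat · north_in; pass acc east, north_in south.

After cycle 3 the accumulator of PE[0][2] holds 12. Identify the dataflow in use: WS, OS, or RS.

dataflow = WS

WS [3×3] PE[0][2] across cycles:
  after 0 — PE[0][2] acc=0, pass-E 0, pass-S 0
  after 1 — PE[0][2] acc=0, pass-E 0, pass-S 0
  after 2 — PE[0][2] acc=12, pass-E 3, pass-S 12
  after 3 — PE[0][2] acc=12, pass-E 3, pass-S 12
OS [2×3] PE[0][2] across cycles:
  after 0 — PE[0][2] acc=0, pass-E 0, pass-S 0
  after 1 — PE[0][2] acc=0, pass-E 0, pass-S 0
  after 2 — PE[0][2] acc=12, pass-E 3, pass-S 4
  after 3 — PE[0][2] acc=19, pass-E 1, pass-S 7
RS [2×3] PE[0][2] across cycles:
  after 0 — PE[0][2] acc=0, pass-E 0, pass-S 0
  after 1 — PE[0][2] acc=0, pass-E 0, pass-S 0
  after 2 — PE[0][2] acc=61, pass-E 61, pass-S 9
  after 3 — PE[0][2] acc=32, pass-E 32, pass-S 7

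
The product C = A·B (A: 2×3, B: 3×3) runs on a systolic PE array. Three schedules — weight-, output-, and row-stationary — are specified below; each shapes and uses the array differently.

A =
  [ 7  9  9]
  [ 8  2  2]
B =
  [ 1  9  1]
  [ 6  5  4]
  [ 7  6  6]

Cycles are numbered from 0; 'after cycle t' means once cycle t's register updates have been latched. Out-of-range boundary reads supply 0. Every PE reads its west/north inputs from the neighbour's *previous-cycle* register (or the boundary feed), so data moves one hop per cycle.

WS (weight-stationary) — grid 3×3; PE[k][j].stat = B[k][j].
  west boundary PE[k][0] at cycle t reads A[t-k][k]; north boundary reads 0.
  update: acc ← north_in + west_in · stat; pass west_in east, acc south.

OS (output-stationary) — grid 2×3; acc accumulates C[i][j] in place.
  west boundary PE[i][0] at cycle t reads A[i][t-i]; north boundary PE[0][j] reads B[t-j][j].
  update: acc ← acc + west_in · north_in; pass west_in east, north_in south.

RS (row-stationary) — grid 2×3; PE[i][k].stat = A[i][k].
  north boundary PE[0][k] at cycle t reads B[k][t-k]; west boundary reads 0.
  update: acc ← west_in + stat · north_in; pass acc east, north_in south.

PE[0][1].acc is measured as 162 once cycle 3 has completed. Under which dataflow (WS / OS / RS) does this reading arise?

dataflow = OS

Under WS (3×3), PE[0][1]:
  step 0 · PE0,1: acc=0; fwd→0 fwd↓0
  step 1 · PE0,1: acc=63; fwd→7 fwd↓63
  step 2 · PE0,1: acc=72; fwd→8 fwd↓72
  step 3 · PE0,1: acc=0; fwd→0 fwd↓0
Under OS (2×3), PE[0][1]:
  step 0 · PE0,1: acc=0; fwd→0 fwd↓0
  step 1 · PE0,1: acc=63; fwd→7 fwd↓9
  step 2 · PE0,1: acc=108; fwd→9 fwd↓5
  step 3 · PE0,1: acc=162; fwd→9 fwd↓6
Under RS (2×3), PE[0][1]:
  step 0 · PE0,1: acc=0; fwd→0 fwd↓0
  step 1 · PE0,1: acc=61; fwd→61 fwd↓6
  step 2 · PE0,1: acc=108; fwd→108 fwd↓5
  step 3 · PE0,1: acc=43; fwd→43 fwd↓4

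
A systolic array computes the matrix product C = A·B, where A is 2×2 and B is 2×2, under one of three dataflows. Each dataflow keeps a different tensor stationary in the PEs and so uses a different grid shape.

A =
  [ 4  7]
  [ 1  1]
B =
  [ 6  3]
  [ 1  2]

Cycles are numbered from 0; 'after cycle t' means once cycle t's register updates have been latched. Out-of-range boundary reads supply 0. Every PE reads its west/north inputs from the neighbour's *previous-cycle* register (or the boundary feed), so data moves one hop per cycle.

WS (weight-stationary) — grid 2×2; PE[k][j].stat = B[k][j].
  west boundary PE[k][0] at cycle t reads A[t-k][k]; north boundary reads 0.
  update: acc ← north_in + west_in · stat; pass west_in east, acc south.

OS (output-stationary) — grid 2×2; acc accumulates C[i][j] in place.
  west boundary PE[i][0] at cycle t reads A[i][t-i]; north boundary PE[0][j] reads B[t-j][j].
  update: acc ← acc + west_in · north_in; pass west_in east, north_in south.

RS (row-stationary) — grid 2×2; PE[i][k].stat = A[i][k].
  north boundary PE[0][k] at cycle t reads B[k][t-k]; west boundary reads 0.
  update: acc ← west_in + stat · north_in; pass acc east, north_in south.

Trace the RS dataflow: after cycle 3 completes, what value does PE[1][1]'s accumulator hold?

PE[1][1].acc = 5

RS 2×2: PE[1][1] cycle-by-cycle (with neighbour feeds):
  [0] (0,1) acc=0 (h:0 v:0)
  [0] (1,0) acc=0 (h:0 v:0)
  [0] (1,1) acc=0 (h:0 v:0)
  [1] (0,1) acc=31 (h:31 v:1)
  [1] (1,0) acc=6 (h:6 v:6)
  [1] (1,1) acc=0 (h:0 v:0)
  [2] (0,1) acc=26 (h:26 v:2)
  [2] (1,0) acc=3 (h:3 v:3)
  [2] (1,1) acc=7 (h:7 v:1)
  [3] (0,1) acc=0 (h:0 v:0)
  [3] (1,0) acc=0 (h:0 v:0)
  [3] (1,1) acc=5 (h:5 v:2)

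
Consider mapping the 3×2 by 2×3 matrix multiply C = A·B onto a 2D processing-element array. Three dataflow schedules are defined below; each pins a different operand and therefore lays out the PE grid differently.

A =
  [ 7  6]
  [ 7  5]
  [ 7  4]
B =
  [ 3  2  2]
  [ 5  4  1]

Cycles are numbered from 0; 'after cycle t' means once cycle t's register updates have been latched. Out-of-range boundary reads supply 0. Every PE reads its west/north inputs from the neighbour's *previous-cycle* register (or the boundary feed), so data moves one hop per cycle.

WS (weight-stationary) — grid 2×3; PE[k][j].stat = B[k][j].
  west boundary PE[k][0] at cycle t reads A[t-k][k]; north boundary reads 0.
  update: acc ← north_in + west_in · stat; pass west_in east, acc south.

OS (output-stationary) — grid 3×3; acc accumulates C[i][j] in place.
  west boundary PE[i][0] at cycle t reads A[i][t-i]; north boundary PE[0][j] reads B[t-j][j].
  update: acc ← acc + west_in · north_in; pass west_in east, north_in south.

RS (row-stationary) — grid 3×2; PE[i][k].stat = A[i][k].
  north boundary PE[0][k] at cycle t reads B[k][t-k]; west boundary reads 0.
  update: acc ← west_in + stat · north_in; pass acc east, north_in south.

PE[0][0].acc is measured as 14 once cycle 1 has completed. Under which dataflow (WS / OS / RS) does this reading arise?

— WS: 2×3; PE[0][0] trace:
  [0] (0,0) acc=21 (h:7 v:21)
  [1] (0,0) acc=21 (h:7 v:21)
— OS: 3×3; PE[0][0] trace:
  [0] (0,0) acc=21 (h:7 v:3)
  [1] (0,0) acc=51 (h:6 v:5)
— RS: 3×2; PE[0][0] trace:
  [0] (0,0) acc=21 (h:21 v:3)
  [1] (0,0) acc=14 (h:14 v:2)

dataflow = RS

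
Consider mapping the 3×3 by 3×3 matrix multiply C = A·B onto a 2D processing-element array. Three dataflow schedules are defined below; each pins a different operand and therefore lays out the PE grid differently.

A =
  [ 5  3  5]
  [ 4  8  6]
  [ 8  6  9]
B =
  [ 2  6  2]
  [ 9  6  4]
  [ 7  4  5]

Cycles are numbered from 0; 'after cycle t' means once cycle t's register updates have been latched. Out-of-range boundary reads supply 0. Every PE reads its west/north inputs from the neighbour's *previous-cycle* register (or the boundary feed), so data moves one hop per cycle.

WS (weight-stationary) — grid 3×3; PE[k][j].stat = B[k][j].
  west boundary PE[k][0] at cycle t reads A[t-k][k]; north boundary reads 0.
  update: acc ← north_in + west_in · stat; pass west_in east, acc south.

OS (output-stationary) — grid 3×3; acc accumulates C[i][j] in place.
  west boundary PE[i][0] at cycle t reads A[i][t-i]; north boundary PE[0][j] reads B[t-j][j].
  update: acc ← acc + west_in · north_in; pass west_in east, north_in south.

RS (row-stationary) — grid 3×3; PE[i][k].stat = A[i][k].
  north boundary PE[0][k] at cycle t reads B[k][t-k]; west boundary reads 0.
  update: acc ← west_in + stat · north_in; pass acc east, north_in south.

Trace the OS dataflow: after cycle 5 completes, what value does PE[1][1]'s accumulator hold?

PE[1][1].acc = 96

OS on a 3×3 grid — tracing PE[1][1] and its feeders:
  @0  [0,1]  acc 0  |  →0  ↓0
  @0  [1,0]  acc 0  |  →0  ↓0
  @0  [1,1]  acc 0  |  →0  ↓0
  @1  [0,1]  acc 30  |  →5  ↓6
  @1  [1,0]  acc 8  |  →4  ↓2
  @1  [1,1]  acc 0  |  →0  ↓0
  @2  [0,1]  acc 48  |  →3  ↓6
  @2  [1,0]  acc 80  |  →8  ↓9
  @2  [1,1]  acc 24  |  →4  ↓6
  @3  [0,1]  acc 68  |  →5  ↓4
  @3  [1,0]  acc 122  |  →6  ↓7
  @3  [1,1]  acc 72  |  →8  ↓6
  @4  [0,1]  acc 68  |  →0  ↓0
  @4  [1,0]  acc 122  |  →0  ↓0
  @4  [1,1]  acc 96  |  →6  ↓4
  @5  [0,1]  acc 68  |  →0  ↓0
  @5  [1,0]  acc 122  |  →0  ↓0
  @5  [1,1]  acc 96  |  →0  ↓0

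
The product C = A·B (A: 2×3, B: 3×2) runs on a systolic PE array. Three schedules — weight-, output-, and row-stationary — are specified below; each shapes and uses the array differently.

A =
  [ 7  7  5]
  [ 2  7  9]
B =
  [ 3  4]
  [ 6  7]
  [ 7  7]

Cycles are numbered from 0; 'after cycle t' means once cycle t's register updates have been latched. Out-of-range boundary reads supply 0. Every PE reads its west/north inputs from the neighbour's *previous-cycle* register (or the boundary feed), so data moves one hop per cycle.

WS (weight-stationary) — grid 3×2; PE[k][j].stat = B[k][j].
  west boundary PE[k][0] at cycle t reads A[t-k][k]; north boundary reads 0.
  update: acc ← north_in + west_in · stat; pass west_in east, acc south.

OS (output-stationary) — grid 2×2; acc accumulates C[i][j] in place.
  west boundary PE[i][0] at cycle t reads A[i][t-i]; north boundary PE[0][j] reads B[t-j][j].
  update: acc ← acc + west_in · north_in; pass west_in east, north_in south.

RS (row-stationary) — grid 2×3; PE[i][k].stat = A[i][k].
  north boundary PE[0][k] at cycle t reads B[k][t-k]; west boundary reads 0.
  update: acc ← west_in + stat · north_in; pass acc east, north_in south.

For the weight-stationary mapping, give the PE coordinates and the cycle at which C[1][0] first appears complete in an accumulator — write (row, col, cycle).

WS: C[1][0] accumulates in PE[2][0]:
  cycle 0: PE[2][0] → acc 0, east 0, south 0
  cycle 1: PE[2][0] → acc 0, east 0, south 0
  cycle 2: PE[2][0] → acc 98, east 5, south 98
  cycle 3: PE[2][0] → acc 111, east 9, south 111

(row, col, cycle) = (2, 0, 3)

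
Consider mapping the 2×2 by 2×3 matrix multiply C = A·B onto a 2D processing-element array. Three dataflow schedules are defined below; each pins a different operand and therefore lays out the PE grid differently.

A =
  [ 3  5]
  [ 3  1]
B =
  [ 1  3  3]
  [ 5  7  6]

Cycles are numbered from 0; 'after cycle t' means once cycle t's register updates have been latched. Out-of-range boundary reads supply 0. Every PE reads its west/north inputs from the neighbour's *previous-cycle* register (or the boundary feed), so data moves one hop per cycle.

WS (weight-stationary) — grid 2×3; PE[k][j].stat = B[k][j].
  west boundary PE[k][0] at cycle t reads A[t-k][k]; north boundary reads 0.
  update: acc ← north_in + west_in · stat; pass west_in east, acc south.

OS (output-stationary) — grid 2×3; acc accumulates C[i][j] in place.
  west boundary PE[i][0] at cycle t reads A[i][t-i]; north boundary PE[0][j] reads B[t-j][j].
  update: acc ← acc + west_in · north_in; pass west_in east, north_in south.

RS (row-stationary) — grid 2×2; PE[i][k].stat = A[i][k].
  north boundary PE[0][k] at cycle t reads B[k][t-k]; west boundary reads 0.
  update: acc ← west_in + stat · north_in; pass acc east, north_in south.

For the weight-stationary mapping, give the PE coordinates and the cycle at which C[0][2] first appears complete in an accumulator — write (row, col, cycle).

(row, col, cycle) = (1, 2, 3)

Under WS, C[0][2] lands at PE[1][2]:
  [0] (1,2) acc=0 (h:0 v:0)
  [1] (1,2) acc=0 (h:0 v:0)
  [2] (1,2) acc=0 (h:0 v:0)
  [3] (1,2) acc=39 (h:5 v:39)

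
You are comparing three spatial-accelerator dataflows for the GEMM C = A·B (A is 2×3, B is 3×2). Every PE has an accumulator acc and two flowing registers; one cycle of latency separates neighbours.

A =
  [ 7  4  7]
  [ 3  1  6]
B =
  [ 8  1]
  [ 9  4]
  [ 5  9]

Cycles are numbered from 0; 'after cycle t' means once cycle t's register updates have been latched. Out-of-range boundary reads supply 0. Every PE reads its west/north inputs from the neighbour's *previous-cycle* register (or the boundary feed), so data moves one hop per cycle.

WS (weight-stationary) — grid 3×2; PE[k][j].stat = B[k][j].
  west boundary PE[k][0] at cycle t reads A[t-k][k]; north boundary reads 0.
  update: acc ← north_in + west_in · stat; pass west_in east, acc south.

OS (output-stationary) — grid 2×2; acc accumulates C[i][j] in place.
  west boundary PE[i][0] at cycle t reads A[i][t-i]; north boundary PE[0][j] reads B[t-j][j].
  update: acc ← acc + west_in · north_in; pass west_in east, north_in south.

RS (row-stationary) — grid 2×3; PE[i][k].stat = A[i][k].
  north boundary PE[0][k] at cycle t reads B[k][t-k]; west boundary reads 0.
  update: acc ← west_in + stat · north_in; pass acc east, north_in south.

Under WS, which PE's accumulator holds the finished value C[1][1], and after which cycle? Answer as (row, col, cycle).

(row, col, cycle) = (2, 1, 4)

WS: C[1][1] accumulates in PE[2][1]:
  after 0 — PE[2][1] acc=0, pass-E 0, pass-S 0
  after 1 — PE[2][1] acc=0, pass-E 0, pass-S 0
  after 2 — PE[2][1] acc=0, pass-E 0, pass-S 0
  after 3 — PE[2][1] acc=86, pass-E 7, pass-S 86
  after 4 — PE[2][1] acc=61, pass-E 6, pass-S 61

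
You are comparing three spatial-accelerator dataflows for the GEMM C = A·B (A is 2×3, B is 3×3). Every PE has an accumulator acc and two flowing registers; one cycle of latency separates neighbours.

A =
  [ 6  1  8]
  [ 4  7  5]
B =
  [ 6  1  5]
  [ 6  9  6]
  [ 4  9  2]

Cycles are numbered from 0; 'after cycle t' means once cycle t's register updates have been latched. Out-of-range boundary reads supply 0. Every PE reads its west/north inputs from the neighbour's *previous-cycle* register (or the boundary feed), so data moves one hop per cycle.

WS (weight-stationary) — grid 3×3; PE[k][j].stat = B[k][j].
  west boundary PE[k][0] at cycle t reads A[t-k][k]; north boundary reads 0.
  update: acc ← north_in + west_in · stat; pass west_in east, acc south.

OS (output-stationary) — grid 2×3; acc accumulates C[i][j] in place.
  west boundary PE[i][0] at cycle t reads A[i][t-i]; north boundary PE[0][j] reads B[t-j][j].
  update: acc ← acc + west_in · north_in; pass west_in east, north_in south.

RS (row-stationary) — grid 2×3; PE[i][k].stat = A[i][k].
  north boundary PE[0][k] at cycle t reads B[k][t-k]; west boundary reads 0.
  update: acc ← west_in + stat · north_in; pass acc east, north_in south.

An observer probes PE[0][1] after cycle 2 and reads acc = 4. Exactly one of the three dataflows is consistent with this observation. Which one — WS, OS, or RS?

WS [3×3] PE[0][1] across cycles:
  step 0 · PE0,1: acc=0; fwd→0 fwd↓0
  step 1 · PE0,1: acc=6; fwd→6 fwd↓6
  step 2 · PE0,1: acc=4; fwd→4 fwd↓4
OS [2×3] PE[0][1] across cycles:
  step 0 · PE0,1: acc=0; fwd→0 fwd↓0
  step 1 · PE0,1: acc=6; fwd→6 fwd↓1
  step 2 · PE0,1: acc=15; fwd→1 fwd↓9
RS [2×3] PE[0][1] across cycles:
  step 0 · PE0,1: acc=0; fwd→0 fwd↓0
  step 1 · PE0,1: acc=42; fwd→42 fwd↓6
  step 2 · PE0,1: acc=15; fwd→15 fwd↓9

dataflow = WS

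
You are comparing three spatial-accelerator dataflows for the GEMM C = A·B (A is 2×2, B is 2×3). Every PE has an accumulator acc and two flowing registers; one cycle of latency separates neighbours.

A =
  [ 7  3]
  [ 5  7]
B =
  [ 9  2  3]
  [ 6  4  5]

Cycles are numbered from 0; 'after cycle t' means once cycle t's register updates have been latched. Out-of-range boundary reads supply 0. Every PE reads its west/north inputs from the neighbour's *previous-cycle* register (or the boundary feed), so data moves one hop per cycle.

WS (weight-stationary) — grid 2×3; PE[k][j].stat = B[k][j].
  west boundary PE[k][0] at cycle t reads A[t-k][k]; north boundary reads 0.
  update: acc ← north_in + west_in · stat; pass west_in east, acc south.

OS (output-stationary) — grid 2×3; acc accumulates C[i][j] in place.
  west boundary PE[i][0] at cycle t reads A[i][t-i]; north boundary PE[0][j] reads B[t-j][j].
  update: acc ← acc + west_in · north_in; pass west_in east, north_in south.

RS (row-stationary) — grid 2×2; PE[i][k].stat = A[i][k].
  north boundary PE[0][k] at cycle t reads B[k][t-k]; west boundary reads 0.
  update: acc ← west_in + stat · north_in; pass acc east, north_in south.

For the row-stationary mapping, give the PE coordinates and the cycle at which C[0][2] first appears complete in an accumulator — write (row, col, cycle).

RS: C[0][2] accumulates in PE[0][1]:
  t=0 PE[0][1]: acc=0 h=0 v=0
  t=1 PE[0][1]: acc=81 h=81 v=6
  t=2 PE[0][1]: acc=26 h=26 v=4
  t=3 PE[0][1]: acc=36 h=36 v=5

(row, col, cycle) = (0, 1, 3)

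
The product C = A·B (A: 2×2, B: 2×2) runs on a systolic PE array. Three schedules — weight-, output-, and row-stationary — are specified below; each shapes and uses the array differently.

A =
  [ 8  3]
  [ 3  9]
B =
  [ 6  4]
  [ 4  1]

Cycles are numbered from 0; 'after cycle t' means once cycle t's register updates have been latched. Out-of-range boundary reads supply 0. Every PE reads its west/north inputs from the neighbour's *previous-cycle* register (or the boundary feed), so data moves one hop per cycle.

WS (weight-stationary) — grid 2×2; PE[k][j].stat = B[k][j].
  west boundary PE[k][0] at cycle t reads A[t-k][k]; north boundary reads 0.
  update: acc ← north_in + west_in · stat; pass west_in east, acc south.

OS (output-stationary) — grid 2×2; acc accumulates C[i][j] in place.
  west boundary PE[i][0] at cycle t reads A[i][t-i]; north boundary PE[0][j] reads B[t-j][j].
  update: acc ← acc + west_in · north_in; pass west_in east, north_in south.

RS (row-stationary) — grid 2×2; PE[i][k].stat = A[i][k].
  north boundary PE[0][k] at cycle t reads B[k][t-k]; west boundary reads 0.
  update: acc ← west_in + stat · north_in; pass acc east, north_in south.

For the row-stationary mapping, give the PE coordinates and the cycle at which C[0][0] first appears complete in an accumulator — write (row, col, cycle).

RS — PE[0][1] is where C[0][0] collects:
  @0  [0,1]  acc 0  |  →0  ↓0
  @1  [0,1]  acc 60  |  →60  ↓4

(row, col, cycle) = (0, 1, 1)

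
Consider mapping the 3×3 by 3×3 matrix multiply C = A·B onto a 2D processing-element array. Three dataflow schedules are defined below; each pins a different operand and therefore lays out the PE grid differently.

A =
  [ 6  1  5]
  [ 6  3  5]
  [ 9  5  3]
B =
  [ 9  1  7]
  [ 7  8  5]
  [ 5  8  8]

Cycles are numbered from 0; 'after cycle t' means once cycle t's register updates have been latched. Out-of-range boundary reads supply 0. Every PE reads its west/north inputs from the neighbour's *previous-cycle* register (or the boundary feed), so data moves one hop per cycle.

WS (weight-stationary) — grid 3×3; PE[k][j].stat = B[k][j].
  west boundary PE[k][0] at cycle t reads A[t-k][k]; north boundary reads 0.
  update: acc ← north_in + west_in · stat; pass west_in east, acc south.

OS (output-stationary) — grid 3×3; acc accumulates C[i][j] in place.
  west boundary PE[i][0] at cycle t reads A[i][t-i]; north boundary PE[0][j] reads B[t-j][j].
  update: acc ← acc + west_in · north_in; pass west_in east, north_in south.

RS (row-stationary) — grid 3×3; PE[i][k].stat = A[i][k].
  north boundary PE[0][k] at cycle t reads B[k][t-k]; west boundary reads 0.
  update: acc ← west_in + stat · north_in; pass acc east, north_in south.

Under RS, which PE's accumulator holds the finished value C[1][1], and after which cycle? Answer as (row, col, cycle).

(row, col, cycle) = (1, 2, 4)

Under RS, C[1][1] lands at PE[1][2]:
  t=0 PE[1][2]: acc=0 h=0 v=0
  t=1 PE[1][2]: acc=0 h=0 v=0
  t=2 PE[1][2]: acc=0 h=0 v=0
  t=3 PE[1][2]: acc=100 h=100 v=5
  t=4 PE[1][2]: acc=70 h=70 v=8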